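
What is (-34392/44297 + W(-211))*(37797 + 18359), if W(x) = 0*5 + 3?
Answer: 5531309844/44297 ≈ 1.2487e+5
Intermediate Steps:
W(x) = 3 (W(x) = 0 + 3 = 3)
(-34392/44297 + W(-211))*(37797 + 18359) = (-34392/44297 + 3)*(37797 + 18359) = (-34392*1/44297 + 3)*56156 = (-34392/44297 + 3)*56156 = (98499/44297)*56156 = 5531309844/44297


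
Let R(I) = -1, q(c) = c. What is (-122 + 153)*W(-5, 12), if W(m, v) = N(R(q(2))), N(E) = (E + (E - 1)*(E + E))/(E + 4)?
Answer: 31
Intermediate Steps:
N(E) = (E + 2*E*(-1 + E))/(4 + E) (N(E) = (E + (-1 + E)*(2*E))/(4 + E) = (E + 2*E*(-1 + E))/(4 + E))
W(m, v) = 1 (W(m, v) = -(-1 + 2*(-1))/(4 - 1) = -1*(-1 - 2)/3 = -1*1/3*(-3) = 1)
(-122 + 153)*W(-5, 12) = (-122 + 153)*1 = 31*1 = 31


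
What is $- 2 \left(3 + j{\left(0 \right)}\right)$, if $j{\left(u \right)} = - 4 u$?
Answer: $-6$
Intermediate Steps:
$- 2 \left(3 + j{\left(0 \right)}\right) = - 2 \left(3 - 0\right) = - 2 \left(3 + 0\right) = \left(-2\right) 3 = -6$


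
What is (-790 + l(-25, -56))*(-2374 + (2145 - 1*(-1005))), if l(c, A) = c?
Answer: -632440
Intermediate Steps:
(-790 + l(-25, -56))*(-2374 + (2145 - 1*(-1005))) = (-790 - 25)*(-2374 + (2145 - 1*(-1005))) = -815*(-2374 + (2145 + 1005)) = -815*(-2374 + 3150) = -815*776 = -632440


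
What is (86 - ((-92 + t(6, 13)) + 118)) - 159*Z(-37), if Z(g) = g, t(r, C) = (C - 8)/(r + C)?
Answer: 112912/19 ≈ 5942.7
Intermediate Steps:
t(r, C) = (-8 + C)/(C + r)
(86 - ((-92 + t(6, 13)) + 118)) - 159*Z(-37) = (86 - ((-92 + (-8 + 13)/(13 + 6)) + 118)) - 159*(-37) = (86 - ((-92 + 5/19) + 118)) + 5883 = (86 - (-1743/19 + 118)) + 5883 = (86 - 1*499/19) + 5883 = (86 - 499/19) + 5883 = 1135/19 + 5883 = 112912/19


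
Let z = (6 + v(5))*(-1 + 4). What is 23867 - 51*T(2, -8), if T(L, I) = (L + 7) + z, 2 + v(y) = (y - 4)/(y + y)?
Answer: 227807/10 ≈ 22781.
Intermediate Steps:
v(y) = -2 + (-4 + y)/(2*y) (v(y) = -2 + (y - 4)/(y + y) = -2 + (-4 + y)/((2*y)) = -2 + (-4 + y)*(1/(2*y)) = -2 + (-4 + y)/(2*y))
z = 123/10 (z = (6 + (-3/2 - 2/5))*(-1 + 4) = (6 + (-3/2 - 2*⅕))*3 = (6 + (-3/2 - ⅖))*3 = (6 - 19/10)*3 = (41/10)*3 = 123/10 ≈ 12.300)
T(L, I) = 193/10 + L (T(L, I) = (L + 7) + 123/10 = (7 + L) + 123/10 = 193/10 + L)
23867 - 51*T(2, -8) = 23867 - 51*(193/10 + 2) = 23867 - 51*213/10 = 23867 - 1*10863/10 = 23867 - 10863/10 = 227807/10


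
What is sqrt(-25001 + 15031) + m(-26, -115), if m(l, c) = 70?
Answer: 70 + I*sqrt(9970) ≈ 70.0 + 99.85*I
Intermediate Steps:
sqrt(-25001 + 15031) + m(-26, -115) = sqrt(-25001 + 15031) + 70 = sqrt(-9970) + 70 = I*sqrt(9970) + 70 = 70 + I*sqrt(9970)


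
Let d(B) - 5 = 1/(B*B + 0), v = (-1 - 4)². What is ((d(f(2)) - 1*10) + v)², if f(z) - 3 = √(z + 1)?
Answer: 14887/36 - 61*√3/9 ≈ 401.79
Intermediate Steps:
f(z) = 3 + √(1 + z) (f(z) = 3 + √(z + 1) = 3 + √(1 + z))
v = 25 (v = (-5)² = 25)
d(B) = 5 + B⁻² (d(B) = 5 + 1/(B*B + 0) = 5 + 1/(B² + 0) = 5 + 1/(B²) = 5 + B⁻²)
((d(f(2)) - 1*10) + v)² = (((5 + (3 + √(1 + 2))⁻²) - 1*10) + 25)² = (((5 + (3 + √3)⁻²) - 10) + 25)² = ((-5 + (3 + √3)⁻²) + 25)² = (20 + (3 + √3)⁻²)²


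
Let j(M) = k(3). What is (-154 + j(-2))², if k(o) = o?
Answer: 22801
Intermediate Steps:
j(M) = 3
(-154 + j(-2))² = (-154 + 3)² = (-151)² = 22801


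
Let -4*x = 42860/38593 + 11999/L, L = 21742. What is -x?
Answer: 1394939527/3356356024 ≈ 0.41561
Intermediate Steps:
x = -1394939527/3356356024 (x = -(42860/38593 + 11999/21742)/4 = -¼*1394939527/839089006 = -1394939527/3356356024 ≈ -0.41561)
-x = -1*(-1394939527/3356356024) = 1394939527/3356356024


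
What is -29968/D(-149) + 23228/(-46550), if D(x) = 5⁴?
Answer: -28190558/581875 ≈ -48.448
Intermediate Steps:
D(x) = 625
-29968/D(-149) + 23228/(-46550) = -29968/625 + 23228/(-46550) = -29968*1/625 + 23228*(-1/46550) = -29968/625 - 11614/23275 = -28190558/581875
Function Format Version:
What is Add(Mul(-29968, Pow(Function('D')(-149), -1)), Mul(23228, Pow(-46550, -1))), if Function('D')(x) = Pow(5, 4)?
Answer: Rational(-28190558, 581875) ≈ -48.448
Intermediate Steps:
Function('D')(x) = 625
Add(Mul(-29968, Pow(Function('D')(-149), -1)), Mul(23228, Pow(-46550, -1))) = Add(Mul(-29968, Pow(625, -1)), Mul(23228, Pow(-46550, -1))) = Add(Mul(-29968, Rational(1, 625)), Mul(23228, Rational(-1, 46550))) = Add(Rational(-29968, 625), Rational(-11614, 23275)) = Rational(-28190558, 581875)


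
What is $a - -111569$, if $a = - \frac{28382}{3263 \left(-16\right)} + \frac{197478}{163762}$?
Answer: $\frac{238473732624183}{2137421624} \approx 1.1157 \cdot 10^{5}$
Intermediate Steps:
$a = \frac{3739456127}{2137421624}$ ($a = - \frac{28382}{-52208} + 197478 \cdot \frac{1}{163762} = \left(-28382\right) \left(- \frac{1}{52208}\right) + \frac{98739}{81881} = \frac{14191}{26104} + \frac{98739}{81881} = \frac{3739456127}{2137421624} \approx 1.7495$)
$a - -111569 = \frac{3739456127}{2137421624} - -111569 = \frac{3739456127}{2137421624} + 111569 = \frac{238473732624183}{2137421624}$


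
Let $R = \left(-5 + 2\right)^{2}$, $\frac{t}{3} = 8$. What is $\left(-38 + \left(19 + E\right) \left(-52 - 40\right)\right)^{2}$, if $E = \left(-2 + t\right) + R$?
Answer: $21511044$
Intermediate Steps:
$t = 24$ ($t = 3 \cdot 8 = 24$)
$R = 9$ ($R = \left(-3\right)^{2} = 9$)
$E = 31$ ($E = \left(-2 + 24\right) + 9 = 22 + 9 = 31$)
$\left(-38 + \left(19 + E\right) \left(-52 - 40\right)\right)^{2} = \left(-38 + \left(19 + 31\right) \left(-52 - 40\right)\right)^{2} = \left(-38 + 50 \left(-92\right)\right)^{2} = \left(-38 - 4600\right)^{2} = \left(-4638\right)^{2} = 21511044$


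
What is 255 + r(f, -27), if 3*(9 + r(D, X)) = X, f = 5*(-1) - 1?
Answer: 237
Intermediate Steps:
f = -6 (f = -5 - 1 = -6)
r(D, X) = -9 + X/3
255 + r(f, -27) = 255 + (-9 + (⅓)*(-27)) = 255 + (-9 - 9) = 255 - 18 = 237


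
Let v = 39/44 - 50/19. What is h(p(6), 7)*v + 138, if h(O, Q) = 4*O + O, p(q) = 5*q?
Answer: -51741/418 ≈ -123.78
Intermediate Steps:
v = -1459/836 (v = 39*(1/44) - 50*1/19 = 39/44 - 50/19 = -1459/836 ≈ -1.7452)
h(O, Q) = 5*O
h(p(6), 7)*v + 138 = (5*(5*6))*(-1459/836) + 138 = (5*30)*(-1459/836) + 138 = 150*(-1459/836) + 138 = -109425/418 + 138 = -51741/418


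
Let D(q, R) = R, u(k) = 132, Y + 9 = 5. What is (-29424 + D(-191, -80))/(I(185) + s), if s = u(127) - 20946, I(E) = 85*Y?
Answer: 14752/10577 ≈ 1.3947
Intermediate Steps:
Y = -4 (Y = -9 + 5 = -4)
I(E) = -340 (I(E) = 85*(-4) = -340)
s = -20814 (s = 132 - 20946 = -20814)
(-29424 + D(-191, -80))/(I(185) + s) = (-29424 - 80)/(-340 - 20814) = -29504/(-21154) = -29504*(-1/21154) = 14752/10577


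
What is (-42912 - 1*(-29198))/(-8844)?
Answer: 6857/4422 ≈ 1.5507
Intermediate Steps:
(-42912 - 1*(-29198))/(-8844) = (-42912 + 29198)*(-1/8844) = -13714*(-1/8844) = 6857/4422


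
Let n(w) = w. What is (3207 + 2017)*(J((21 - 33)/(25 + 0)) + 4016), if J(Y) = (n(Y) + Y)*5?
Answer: 104772544/5 ≈ 2.0954e+7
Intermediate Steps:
J(Y) = 10*Y (J(Y) = (Y + Y)*5 = (2*Y)*5 = 10*Y)
(3207 + 2017)*(J((21 - 33)/(25 + 0)) + 4016) = (3207 + 2017)*(10*((21 - 33)/(25 + 0)) + 4016) = 5224*(10*(-12/25) + 4016) = 5224*(-24/5 + 4016) = 5224*(20056/5) = 104772544/5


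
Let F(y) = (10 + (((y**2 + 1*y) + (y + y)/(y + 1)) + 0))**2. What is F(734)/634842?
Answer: 78619593888912512/171478759725 ≈ 4.5848e+5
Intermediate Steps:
F(y) = (10 + y + y**2 + 2*y/(1 + y))**2 (F(y) = (10 + (((y**2 + y) + (2*y)/(1 + y)) + 0))**2 = (10 + (((y + y**2) + 2*y/(1 + y)) + 0))**2 = (10 + ((y + y**2 + 2*y/(1 + y)) + 0))**2 = (10 + (y + y**2 + 2*y/(1 + y)))**2 = (10 + y + y**2 + 2*y/(1 + y))**2)
F(734)/634842 = ((10 + 734**3 + 2*734**2 + 13*734)**2/(1 + 734)**2)/634842 = ((10 + 395446904 + 2*538756 + 9542)**2/735**2)*(1/634842) = ((10 + 395446904 + 1077512 + 9542)**2/540225)*(1/634842) = ((1/540225)*396533968**2)*(1/634842) = ((1/540225)*157239187777825024)*(1/634842) = (157239187777825024/540225)*(1/634842) = 78619593888912512/171478759725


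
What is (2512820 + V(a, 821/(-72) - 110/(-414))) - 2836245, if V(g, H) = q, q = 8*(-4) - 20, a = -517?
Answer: -323477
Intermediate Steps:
q = -52 (q = -32 - 20 = -52)
V(g, H) = -52
(2512820 + V(a, 821/(-72) - 110/(-414))) - 2836245 = (2512820 - 52) - 2836245 = 2512768 - 2836245 = -323477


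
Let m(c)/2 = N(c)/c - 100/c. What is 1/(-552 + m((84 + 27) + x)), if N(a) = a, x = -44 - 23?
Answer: -11/6100 ≈ -0.0018033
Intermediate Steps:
x = -67
m(c) = 2 - 200/c (m(c) = 2*(c/c - 100/c) = 2*(1 - 100/c) = 2 - 200/c)
1/(-552 + m((84 + 27) + x)) = 1/(-552 + (2 - 200/((84 + 27) - 67))) = 1/(-552 + (2 - 200/(111 - 67))) = 1/(-552 + (2 - 200/44)) = 1/(-552 + (2 - 200*1/44)) = 1/(-552 + (2 - 50/11)) = 1/(-552 - 28/11) = 1/(-6100/11) = -11/6100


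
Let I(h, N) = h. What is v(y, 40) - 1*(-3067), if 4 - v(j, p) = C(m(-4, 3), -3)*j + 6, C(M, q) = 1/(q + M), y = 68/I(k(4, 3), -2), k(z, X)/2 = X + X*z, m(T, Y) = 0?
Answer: 137959/45 ≈ 3065.8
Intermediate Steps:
k(z, X) = 2*X + 2*X*z (k(z, X) = 2*(X + X*z) = 2*X + 2*X*z)
y = 34/15 (y = 68/((2*3*(1 + 4))) = 68/((2*3*5)) = 68/30 = 68*(1/30) = 34/15 ≈ 2.2667)
C(M, q) = 1/(M + q)
v(j, p) = -2 + j/3 (v(j, p) = 4 - (j/(0 - 3) + 6) = 4 - (j/(-3) + 6) = 4 - (-j/3 + 6) = 4 - (6 - j/3) = 4 + (-6 + j/3) = -2 + j/3)
v(y, 40) - 1*(-3067) = (-2 + (⅓)*(34/15)) - 1*(-3067) = (-2 + 34/45) + 3067 = -56/45 + 3067 = 137959/45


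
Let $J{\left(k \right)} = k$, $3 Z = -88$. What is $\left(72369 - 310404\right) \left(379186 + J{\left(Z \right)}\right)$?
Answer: $-90252557150$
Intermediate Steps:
$Z = - \frac{88}{3}$ ($Z = \frac{1}{3} \left(-88\right) = - \frac{88}{3} \approx -29.333$)
$\left(72369 - 310404\right) \left(379186 + J{\left(Z \right)}\right) = \left(72369 - 310404\right) \left(379186 - \frac{88}{3}\right) = \left(-238035\right) \frac{1137470}{3} = -90252557150$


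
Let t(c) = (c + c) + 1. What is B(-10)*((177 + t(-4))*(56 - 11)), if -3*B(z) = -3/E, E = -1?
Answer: -7650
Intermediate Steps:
t(c) = 1 + 2*c (t(c) = 2*c + 1 = 1 + 2*c)
B(z) = -1 (B(z) = -(-1)/(-1) = -(-1)*(-1) = -⅓*3 = -1)
B(-10)*((177 + t(-4))*(56 - 11)) = -(177 + (1 + 2*(-4)))*(56 - 11) = -(177 + (1 - 8))*45 = -(177 - 7)*45 = -170*45 = -1*7650 = -7650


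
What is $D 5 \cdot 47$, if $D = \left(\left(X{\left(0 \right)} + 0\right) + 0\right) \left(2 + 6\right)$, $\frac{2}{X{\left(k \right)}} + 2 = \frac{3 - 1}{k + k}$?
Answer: $0$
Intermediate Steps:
$X{\left(k \right)} = \frac{2}{-2 + \frac{1}{k}}$ ($X{\left(k \right)} = \frac{2}{-2 + \frac{3 - 1}{k + k}} = \frac{2}{-2 + \frac{2}{2 k}} = \frac{2}{-2 + 2 \frac{1}{2 k}} = \frac{2}{-2 + \frac{1}{k}}$)
$D = 0$ ($D = \left(\left(\left(-2\right) 0 \frac{1}{-1 + 2 \cdot 0} + 0\right) + 0\right) \left(2 + 6\right) = \left(\left(\left(-2\right) 0 \frac{1}{-1 + 0} + 0\right) + 0\right) 8 = \left(\left(\left(-2\right) 0 \frac{1}{-1} + 0\right) + 0\right) 8 = \left(\left(\left(-2\right) 0 \left(-1\right) + 0\right) + 0\right) 8 = \left(\left(0 + 0\right) + 0\right) 8 = \left(0 + 0\right) 8 = 0 \cdot 8 = 0$)
$D 5 \cdot 47 = 0 \cdot 5 \cdot 47 = 0 \cdot 47 = 0$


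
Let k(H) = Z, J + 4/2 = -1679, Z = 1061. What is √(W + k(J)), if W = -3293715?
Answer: I*√3292654 ≈ 1814.6*I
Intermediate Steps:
J = -1681 (J = -2 - 1679 = -1681)
k(H) = 1061
√(W + k(J)) = √(-3293715 + 1061) = √(-3292654) = I*√3292654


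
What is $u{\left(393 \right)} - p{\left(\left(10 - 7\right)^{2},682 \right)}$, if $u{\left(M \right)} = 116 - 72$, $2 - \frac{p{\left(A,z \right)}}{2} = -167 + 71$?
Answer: $-152$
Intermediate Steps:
$p{\left(A,z \right)} = 196$ ($p{\left(A,z \right)} = 4 - 2 \left(-167 + 71\right) = 4 - -192 = 4 + 192 = 196$)
$u{\left(M \right)} = 44$ ($u{\left(M \right)} = 116 - 72 = 44$)
$u{\left(393 \right)} - p{\left(\left(10 - 7\right)^{2},682 \right)} = 44 - 196 = -152$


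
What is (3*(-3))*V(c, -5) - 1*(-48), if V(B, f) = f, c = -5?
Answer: 93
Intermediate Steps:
(3*(-3))*V(c, -5) - 1*(-48) = (3*(-3))*(-5) - 1*(-48) = -9*(-5) + 48 = 45 + 48 = 93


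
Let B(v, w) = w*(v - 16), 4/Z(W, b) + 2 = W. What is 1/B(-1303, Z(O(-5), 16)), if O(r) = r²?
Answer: -23/5276 ≈ -0.0043594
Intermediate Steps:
Z(W, b) = 4/(-2 + W)
B(v, w) = w*(-16 + v)
1/B(-1303, Z(O(-5), 16)) = 1/((4/(-2 + (-5)²))*(-16 - 1303)) = 1/((4/(-2 + 25))*(-1319)) = 1/((4/23)*(-1319)) = 1/(-5276/23) = -23/5276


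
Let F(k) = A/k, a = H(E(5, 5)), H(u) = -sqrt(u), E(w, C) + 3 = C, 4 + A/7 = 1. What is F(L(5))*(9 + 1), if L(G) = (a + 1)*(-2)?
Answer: -105 - 105*sqrt(2) ≈ -253.49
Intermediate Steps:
A = -21 (A = -28 + 7*1 = -28 + 7 = -21)
E(w, C) = -3 + C
a = -sqrt(2) (a = -sqrt(-3 + 5) = -sqrt(2) ≈ -1.4142)
L(G) = -2 + 2*sqrt(2) (L(G) = (-sqrt(2) + 1)*(-2) = (1 - sqrt(2))*(-2) = -2 + 2*sqrt(2))
F(k) = -21/k
F(L(5))*(9 + 1) = (-21/(-2 + 2*sqrt(2)))*(9 + 1) = -21/(-2 + 2*sqrt(2))*10 = -210/(-2 + 2*sqrt(2))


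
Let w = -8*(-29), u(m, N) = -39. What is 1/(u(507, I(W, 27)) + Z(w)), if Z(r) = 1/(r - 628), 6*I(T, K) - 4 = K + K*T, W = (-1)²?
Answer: -396/15445 ≈ -0.025639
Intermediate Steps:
W = 1
I(T, K) = ⅔ + K/6 + K*T/6 (I(T, K) = ⅔ + (K + K*T)/6 = ⅔ + (K/6 + K*T/6) = ⅔ + K/6 + K*T/6)
w = 232
Z(r) = 1/(-628 + r)
1/(u(507, I(W, 27)) + Z(w)) = 1/(-39 + 1/(-628 + 232)) = 1/(-39 + 1/(-396)) = 1/(-39 - 1/396) = 1/(-15445/396) = -396/15445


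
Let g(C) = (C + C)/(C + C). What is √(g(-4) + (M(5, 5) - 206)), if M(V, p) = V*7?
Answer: I*√170 ≈ 13.038*I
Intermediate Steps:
M(V, p) = 7*V
g(C) = 1 (g(C) = (2*C)/((2*C)) = (2*C)*(1/(2*C)) = 1)
√(g(-4) + (M(5, 5) - 206)) = √(1 + (7*5 - 206)) = √(1 + (35 - 206)) = √(1 - 171) = √(-170) = I*√170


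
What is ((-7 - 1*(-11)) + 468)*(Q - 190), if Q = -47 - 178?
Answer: -195880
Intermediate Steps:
Q = -225
((-7 - 1*(-11)) + 468)*(Q - 190) = ((-7 - 1*(-11)) + 468)*(-225 - 190) = ((-7 + 11) + 468)*(-415) = (4 + 468)*(-415) = 472*(-415) = -195880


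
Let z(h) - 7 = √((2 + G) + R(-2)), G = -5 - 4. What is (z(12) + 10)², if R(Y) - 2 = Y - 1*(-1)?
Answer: (17 + I*√6)² ≈ 283.0 + 83.283*I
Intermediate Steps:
R(Y) = 3 + Y (R(Y) = 2 + (Y - 1*(-1)) = 2 + (Y + 1) = 2 + (1 + Y) = 3 + Y)
G = -9
z(h) = 7 + I*√6 (z(h) = 7 + √((2 - 9) + (3 - 2)) = 7 + √(-7 + 1) = 7 + √(-6) = 7 + I*√6)
(z(12) + 10)² = ((7 + I*√6) + 10)² = (17 + I*√6)²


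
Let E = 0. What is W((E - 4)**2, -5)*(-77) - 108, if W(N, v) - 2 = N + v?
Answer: -1109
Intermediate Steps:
W(N, v) = 2 + N + v (W(N, v) = 2 + (N + v) = 2 + N + v)
W((E - 4)**2, -5)*(-77) - 108 = (2 + (0 - 4)**2 - 5)*(-77) - 108 = (2 + (-4)**2 - 5)*(-77) - 108 = (2 + 16 - 5)*(-77) - 108 = 13*(-77) - 108 = -1001 - 108 = -1109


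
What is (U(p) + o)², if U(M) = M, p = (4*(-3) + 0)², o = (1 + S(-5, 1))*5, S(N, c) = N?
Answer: 15376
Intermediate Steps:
o = -20 (o = (1 - 5)*5 = -4*5 = -20)
p = 144 (p = (-12 + 0)² = (-12)² = 144)
(U(p) + o)² = (144 - 20)² = 124² = 15376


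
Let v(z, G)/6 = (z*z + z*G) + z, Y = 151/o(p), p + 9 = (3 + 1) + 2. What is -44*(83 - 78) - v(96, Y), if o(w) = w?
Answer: -27100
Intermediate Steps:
p = -3 (p = -9 + ((3 + 1) + 2) = -9 + (4 + 2) = -9 + 6 = -3)
Y = -151/3 (Y = 151/(-3) = 151*(-⅓) = -151/3 ≈ -50.333)
v(z, G) = 6*z + 6*z² + 6*G*z (v(z, G) = 6*((z*z + z*G) + z) = 6*((z² + G*z) + z) = 6*(z + z² + G*z) = 6*z + 6*z² + 6*G*z)
-44*(83 - 78) - v(96, Y) = -44*(83 - 78) - 6*96*(1 - 151/3 + 96) = -44*5 - 6*96*140/3 = -220 - 1*26880 = -220 - 26880 = -27100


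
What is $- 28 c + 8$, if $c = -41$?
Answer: $1156$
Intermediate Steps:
$- 28 c + 8 = \left(-28\right) \left(-41\right) + 8 = 1148 + 8 = 1156$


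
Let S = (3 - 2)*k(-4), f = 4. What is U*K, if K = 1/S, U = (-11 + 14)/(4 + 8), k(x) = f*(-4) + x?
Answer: -1/80 ≈ -0.012500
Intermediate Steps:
k(x) = -16 + x (k(x) = 4*(-4) + x = -16 + x)
U = 1/4 (U = 3/12 = 3*(1/12) = 1/4 ≈ 0.25000)
S = -20 (S = (3 - 2)*(-16 - 4) = 1*(-20) = -20)
K = -1/20 (K = 1/(-20) = -1/20 ≈ -0.050000)
U*K = (1/4)*(-1/20) = -1/80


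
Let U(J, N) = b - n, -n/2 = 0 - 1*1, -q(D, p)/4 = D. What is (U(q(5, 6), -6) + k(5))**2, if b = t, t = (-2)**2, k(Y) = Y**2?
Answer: 729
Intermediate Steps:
q(D, p) = -4*D
t = 4
b = 4
n = 2 (n = -2*(0 - 1*1) = -2*(0 - 1) = -2*(-1) = 2)
U(J, N) = 2 (U(J, N) = 4 - 1*2 = 4 - 2 = 2)
(U(q(5, 6), -6) + k(5))**2 = (2 + 5**2)**2 = (2 + 25)**2 = 27**2 = 729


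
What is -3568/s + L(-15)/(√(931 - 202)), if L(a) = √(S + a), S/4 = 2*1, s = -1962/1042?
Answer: 1858928/981 + I*√7/27 ≈ 1894.9 + 0.097991*I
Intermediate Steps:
s = -981/521 (s = -1962*1/1042 = -981/521 ≈ -1.8829)
S = 8 (S = 4*(2*1) = 4*2 = 8)
L(a) = √(8 + a)
-3568/s + L(-15)/(√(931 - 202)) = -3568/(-981/521) + √(8 - 15)/(√(931 - 202)) = -3568*(-521/981) + √(-7)/(√729) = 1858928/981 + (I*√7)/27 = 1858928/981 + (I*√7)*(1/27) = 1858928/981 + I*√7/27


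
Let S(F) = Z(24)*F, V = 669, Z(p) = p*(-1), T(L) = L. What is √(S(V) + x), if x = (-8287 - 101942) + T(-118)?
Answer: I*√126403 ≈ 355.53*I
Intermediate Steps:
Z(p) = -p
S(F) = -24*F (S(F) = (-1*24)*F = -24*F)
x = -110347 (x = (-8287 - 101942) - 118 = -110229 - 118 = -110347)
√(S(V) + x) = √(-24*669 - 110347) = √(-16056 - 110347) = √(-126403) = I*√126403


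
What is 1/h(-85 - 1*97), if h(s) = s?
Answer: -1/182 ≈ -0.0054945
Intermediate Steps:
1/h(-85 - 1*97) = 1/(-85 - 1*97) = 1/(-85 - 97) = 1/(-182) = -1/182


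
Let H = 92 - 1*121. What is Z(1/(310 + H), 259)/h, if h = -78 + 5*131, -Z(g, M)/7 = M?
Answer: -1813/577 ≈ -3.1421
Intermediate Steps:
H = -29 (H = 92 - 121 = -29)
Z(g, M) = -7*M
h = 577 (h = -78 + 655 = 577)
Z(1/(310 + H), 259)/h = -7*259/577 = -1813*1/577 = -1813/577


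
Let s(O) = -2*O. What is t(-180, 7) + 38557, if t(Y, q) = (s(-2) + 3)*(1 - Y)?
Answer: 39824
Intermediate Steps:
t(Y, q) = 7 - 7*Y (t(Y, q) = (-2*(-2) + 3)*(1 - Y) = (4 + 3)*(1 - Y) = 7*(1 - Y) = 7 - 7*Y)
t(-180, 7) + 38557 = (7 - 7*(-180)) + 38557 = (7 + 1260) + 38557 = 1267 + 38557 = 39824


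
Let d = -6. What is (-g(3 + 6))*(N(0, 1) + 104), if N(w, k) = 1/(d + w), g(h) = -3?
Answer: 623/2 ≈ 311.50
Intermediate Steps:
N(w, k) = 1/(-6 + w)
(-g(3 + 6))*(N(0, 1) + 104) = (-1*(-3))*(1/(-6 + 0) + 104) = 3*(1/(-6) + 104) = 3*(-⅙ + 104) = 3*(623/6) = 623/2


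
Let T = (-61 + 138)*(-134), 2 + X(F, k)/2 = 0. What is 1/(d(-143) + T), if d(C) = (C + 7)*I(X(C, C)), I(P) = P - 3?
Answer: -1/9366 ≈ -0.00010677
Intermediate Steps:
X(F, k) = -4 (X(F, k) = -4 + 2*0 = -4 + 0 = -4)
I(P) = -3 + P
T = -10318 (T = 77*(-134) = -10318)
d(C) = -49 - 7*C (d(C) = (C + 7)*(-3 - 4) = (7 + C)*(-7) = -49 - 7*C)
1/(d(-143) + T) = 1/((-49 - 7*(-143)) - 10318) = 1/((-49 + 1001) - 10318) = 1/(952 - 10318) = 1/(-9366) = -1/9366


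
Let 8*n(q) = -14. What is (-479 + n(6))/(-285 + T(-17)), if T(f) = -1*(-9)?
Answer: 641/368 ≈ 1.7418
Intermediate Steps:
n(q) = -7/4 (n(q) = (⅛)*(-14) = -7/4)
T(f) = 9
(-479 + n(6))/(-285 + T(-17)) = (-479 - 7/4)/(-285 + 9) = -1923/4/(-276) = -1923/4*(-1/276) = 641/368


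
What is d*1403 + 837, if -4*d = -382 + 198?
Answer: 65375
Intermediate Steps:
d = 46 (d = -(-382 + 198)/4 = -1/4*(-184) = 46)
d*1403 + 837 = 46*1403 + 837 = 64538 + 837 = 65375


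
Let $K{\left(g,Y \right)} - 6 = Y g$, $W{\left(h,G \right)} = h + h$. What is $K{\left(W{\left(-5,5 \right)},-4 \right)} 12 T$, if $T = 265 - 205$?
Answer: $33120$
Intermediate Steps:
$W{\left(h,G \right)} = 2 h$
$K{\left(g,Y \right)} = 6 + Y g$
$T = 60$ ($T = 265 - 205 = 60$)
$K{\left(W{\left(-5,5 \right)},-4 \right)} 12 T = \left(6 - 4 \cdot 2 \left(-5\right)\right) 12 \cdot 60 = \left(6 - -40\right) 12 \cdot 60 = \left(6 + 40\right) 12 \cdot 60 = 46 \cdot 12 \cdot 60 = 552 \cdot 60 = 33120$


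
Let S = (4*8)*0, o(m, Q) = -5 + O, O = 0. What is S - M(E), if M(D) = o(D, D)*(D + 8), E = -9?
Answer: -5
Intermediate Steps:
o(m, Q) = -5 (o(m, Q) = -5 + 0 = -5)
S = 0 (S = 32*0 = 0)
M(D) = -40 - 5*D (M(D) = -5*(D + 8) = -5*(8 + D) = -40 - 5*D)
S - M(E) = 0 - (-40 - 5*(-9)) = 0 - (-40 + 45) = 0 - 1*5 = 0 - 5 = -5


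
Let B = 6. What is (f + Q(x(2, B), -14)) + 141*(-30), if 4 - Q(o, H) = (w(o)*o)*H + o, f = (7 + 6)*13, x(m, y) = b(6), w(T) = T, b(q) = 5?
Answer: -3712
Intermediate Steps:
x(m, y) = 5
f = 169 (f = 13*13 = 169)
Q(o, H) = 4 - o - H*o**2 (Q(o, H) = 4 - ((o*o)*H + o) = 4 - (o**2*H + o) = 4 - (H*o**2 + o) = 4 - (o + H*o**2) = 4 + (-o - H*o**2) = 4 - o - H*o**2)
(f + Q(x(2, B), -14)) + 141*(-30) = (169 + (4 - 1*5 - 1*(-14)*5**2)) + 141*(-30) = (169 + (4 - 5 - 1*(-14)*25)) - 4230 = (169 + (4 - 5 + 350)) - 4230 = (169 + 349) - 4230 = 518 - 4230 = -3712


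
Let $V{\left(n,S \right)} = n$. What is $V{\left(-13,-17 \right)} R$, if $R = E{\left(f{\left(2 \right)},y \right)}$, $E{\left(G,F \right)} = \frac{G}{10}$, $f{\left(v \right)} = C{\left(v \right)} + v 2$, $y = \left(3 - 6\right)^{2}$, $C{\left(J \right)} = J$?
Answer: $- \frac{39}{5} \approx -7.8$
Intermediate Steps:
$y = 9$ ($y = \left(3 - 6\right)^{2} = \left(-3\right)^{2} = 9$)
$f{\left(v \right)} = 3 v$ ($f{\left(v \right)} = v + v 2 = v + 2 v = 3 v$)
$E{\left(G,F \right)} = \frac{G}{10}$ ($E{\left(G,F \right)} = G \frac{1}{10} = \frac{G}{10}$)
$R = \frac{3}{5}$ ($R = \frac{3 \cdot 2}{10} = \frac{1}{10} \cdot 6 = \frac{3}{5} \approx 0.6$)
$V{\left(-13,-17 \right)} R = \left(-13\right) \frac{3}{5} = - \frac{39}{5}$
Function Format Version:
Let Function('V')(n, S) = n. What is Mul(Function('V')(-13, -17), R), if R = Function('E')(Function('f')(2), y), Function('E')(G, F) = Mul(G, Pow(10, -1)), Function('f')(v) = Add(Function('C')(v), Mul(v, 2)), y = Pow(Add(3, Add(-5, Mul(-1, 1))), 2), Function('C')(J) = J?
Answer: Rational(-39, 5) ≈ -7.8000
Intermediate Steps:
y = 9 (y = Pow(Add(3, Add(-5, -1)), 2) = Pow(Add(3, -6), 2) = Pow(-3, 2) = 9)
Function('f')(v) = Mul(3, v) (Function('f')(v) = Add(v, Mul(v, 2)) = Add(v, Mul(2, v)) = Mul(3, v))
Function('E')(G, F) = Mul(Rational(1, 10), G) (Function('E')(G, F) = Mul(G, Rational(1, 10)) = Mul(Rational(1, 10), G))
R = Rational(3, 5) (R = Mul(Rational(1, 10), Mul(3, 2)) = Mul(Rational(1, 10), 6) = Rational(3, 5) ≈ 0.60000)
Mul(Function('V')(-13, -17), R) = Mul(-13, Rational(3, 5)) = Rational(-39, 5)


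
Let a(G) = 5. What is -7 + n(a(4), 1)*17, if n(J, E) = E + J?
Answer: 95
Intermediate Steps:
-7 + n(a(4), 1)*17 = -7 + (1 + 5)*17 = -7 + 6*17 = -7 + 102 = 95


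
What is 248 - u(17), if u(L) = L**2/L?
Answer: 231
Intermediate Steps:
u(L) = L
248 - u(17) = 248 - 1*17 = 248 - 17 = 231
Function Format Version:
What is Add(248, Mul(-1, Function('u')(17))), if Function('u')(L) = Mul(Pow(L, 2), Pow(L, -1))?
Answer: 231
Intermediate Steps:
Function('u')(L) = L
Add(248, Mul(-1, Function('u')(17))) = Add(248, Mul(-1, 17)) = Add(248, -17) = 231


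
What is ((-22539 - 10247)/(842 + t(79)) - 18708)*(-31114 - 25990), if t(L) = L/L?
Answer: 902450487520/843 ≈ 1.0705e+9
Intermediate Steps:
t(L) = 1
((-22539 - 10247)/(842 + t(79)) - 18708)*(-31114 - 25990) = ((-22539 - 10247)/(842 + 1) - 18708)*(-31114 - 25990) = (-32786/843 - 18708)*(-57104) = -15803630/843*(-57104) = 902450487520/843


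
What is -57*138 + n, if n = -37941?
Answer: -45807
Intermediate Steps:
-57*138 + n = -57*138 - 37941 = -7866 - 37941 = -45807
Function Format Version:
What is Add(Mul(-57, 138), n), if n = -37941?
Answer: -45807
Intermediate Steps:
Add(Mul(-57, 138), n) = Add(Mul(-57, 138), -37941) = Add(-7866, -37941) = -45807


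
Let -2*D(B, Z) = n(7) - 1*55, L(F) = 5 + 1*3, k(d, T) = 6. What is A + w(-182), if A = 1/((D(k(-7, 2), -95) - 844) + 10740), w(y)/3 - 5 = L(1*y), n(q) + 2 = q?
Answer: 386920/9921 ≈ 39.000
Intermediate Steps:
n(q) = -2 + q
L(F) = 8 (L(F) = 5 + 3 = 8)
D(B, Z) = 25 (D(B, Z) = -((-2 + 7) - 1*55)/2 = -(5 - 55)/2 = -½*(-50) = 25)
w(y) = 39 (w(y) = 15 + 3*8 = 15 + 24 = 39)
A = 1/9921 (A = 1/((25 - 844) + 10740) = 1/(-819 + 10740) = 1/9921 ≈ 0.00010080)
A + w(-182) = 1/9921 + 39 = 386920/9921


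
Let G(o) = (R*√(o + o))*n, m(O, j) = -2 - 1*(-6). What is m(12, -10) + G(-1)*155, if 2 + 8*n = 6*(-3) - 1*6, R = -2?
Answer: 4 + 2015*I*√2/2 ≈ 4.0 + 1424.8*I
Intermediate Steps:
n = -13/4 (n = -¼ + (6*(-3) - 1*6)/8 = -¼ + (-18 - 6)/8 = -¼ + (⅛)*(-24) = -¼ - 3 = -13/4 ≈ -3.2500)
m(O, j) = 4 (m(O, j) = -2 + 6 = 4)
G(o) = 13*√2*√o/2 (G(o) = -2*√(o + o)*(-13/4) = -2*√2*√o*(-13/4) = 13*√2*√o/2)
m(12, -10) + G(-1)*155 = 4 + (13*√2*√(-1)/2)*155 = 4 + (13*√2*I/2)*155 = 4 + (13*I*√2/2)*155 = 4 + 2015*I*√2/2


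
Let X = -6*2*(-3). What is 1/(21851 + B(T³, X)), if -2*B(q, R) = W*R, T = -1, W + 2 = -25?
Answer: 1/22337 ≈ 4.4769e-5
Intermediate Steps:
W = -27 (W = -2 - 25 = -27)
X = 36 (X = -12*(-3) = 36)
B(q, R) = 27*R/2 (B(q, R) = -(-27)*R/2 = 27*R/2)
1/(21851 + B(T³, X)) = 1/(21851 + (27/2)*36) = 1/(21851 + 486) = 1/22337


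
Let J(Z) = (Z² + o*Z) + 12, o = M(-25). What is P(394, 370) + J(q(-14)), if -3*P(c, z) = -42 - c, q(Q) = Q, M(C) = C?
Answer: 2110/3 ≈ 703.33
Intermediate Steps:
o = -25
J(Z) = 12 + Z² - 25*Z (J(Z) = (Z² - 25*Z) + 12 = 12 + Z² - 25*Z)
P(c, z) = 14 + c/3 (P(c, z) = -(-42 - c)/3 = 14 + c/3)
P(394, 370) + J(q(-14)) = (14 + (⅓)*394) + (12 + (-14)² - 25*(-14)) = (14 + 394/3) + (12 + 196 + 350) = 436/3 + 558 = 2110/3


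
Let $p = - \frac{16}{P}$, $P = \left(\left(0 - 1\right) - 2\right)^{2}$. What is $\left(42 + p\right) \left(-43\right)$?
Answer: $- \frac{15566}{9} \approx -1729.6$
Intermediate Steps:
$P = 9$ ($P = \left(\left(0 - 1\right) - 2\right)^{2} = \left(-1 - 2\right)^{2} = \left(-3\right)^{2} = 9$)
$p = - \frac{16}{9} \approx -1.7778$
$\left(42 + p\right) \left(-43\right) = \left(42 - \frac{16}{9}\right) \left(-43\right) = \frac{362}{9} \left(-43\right) = - \frac{15566}{9}$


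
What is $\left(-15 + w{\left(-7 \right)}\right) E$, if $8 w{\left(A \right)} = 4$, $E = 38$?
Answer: $-551$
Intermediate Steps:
$w{\left(A \right)} = \frac{1}{2}$ ($w{\left(A \right)} = \frac{1}{8} \cdot 4 = \frac{1}{2}$)
$\left(-15 + w{\left(-7 \right)}\right) E = \left(-15 + \frac{1}{2}\right) 38 = \left(- \frac{29}{2}\right) 38 = -551$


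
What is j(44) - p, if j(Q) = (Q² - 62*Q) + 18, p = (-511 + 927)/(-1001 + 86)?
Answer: -707794/915 ≈ -773.54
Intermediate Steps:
p = -416/915 (p = 416/(-915) = 416*(-1/915) = -416/915 ≈ -0.45464)
j(Q) = 18 + Q² - 62*Q
j(44) - p = (18 + 44² - 62*44) - 1*(-416/915) = (18 + 1936 - 2728) + 416/915 = -774 + 416/915 = -707794/915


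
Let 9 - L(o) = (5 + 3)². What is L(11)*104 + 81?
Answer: -5639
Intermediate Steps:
L(o) = -55 (L(o) = 9 - (5 + 3)² = 9 - 1*8² = 9 - 1*64 = 9 - 64 = -55)
L(11)*104 + 81 = -55*104 + 81 = -5720 + 81 = -5639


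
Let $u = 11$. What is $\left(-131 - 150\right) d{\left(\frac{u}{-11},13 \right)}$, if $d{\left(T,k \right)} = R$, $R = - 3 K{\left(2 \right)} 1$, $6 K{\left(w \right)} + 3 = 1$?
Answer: $-281$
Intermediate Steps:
$K{\left(w \right)} = - \frac{1}{3}$ ($K{\left(w \right)} = - \frac{1}{2} + \frac{1}{6} \cdot 1 = - \frac{1}{2} + \frac{1}{6} = - \frac{1}{3}$)
$R = 1$ ($R = \left(-3\right) \left(- \frac{1}{3}\right) 1 = 1 \cdot 1 = 1$)
$d{\left(T,k \right)} = 1$
$\left(-131 - 150\right) d{\left(\frac{u}{-11},13 \right)} = \left(-131 - 150\right) 1 = \left(-281\right) 1 = -281$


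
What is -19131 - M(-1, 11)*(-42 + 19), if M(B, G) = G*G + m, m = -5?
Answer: -16463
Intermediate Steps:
M(B, G) = -5 + G**2 (M(B, G) = G*G - 5 = G**2 - 5 = -5 + G**2)
-19131 - M(-1, 11)*(-42 + 19) = -19131 - (-5 + 11**2)*(-42 + 19) = -19131 - (-5 + 121)*(-23) = -19131 - 116*(-23) = -19131 - 1*(-2668) = -19131 + 2668 = -16463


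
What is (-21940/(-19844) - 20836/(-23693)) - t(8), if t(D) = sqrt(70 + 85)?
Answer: 233323501/117540973 - sqrt(155) ≈ -10.465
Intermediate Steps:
t(D) = sqrt(155)
(-21940/(-19844) - 20836/(-23693)) - t(8) = (-21940/(-19844) - 20836/(-23693)) - sqrt(155) = (-21940*(-1/19844) - 20836*(-1/23693)) - sqrt(155) = (5485/4961 + 20836/23693) - sqrt(155) = 233323501/117540973 - sqrt(155)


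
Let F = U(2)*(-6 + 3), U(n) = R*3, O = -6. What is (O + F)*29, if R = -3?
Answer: 609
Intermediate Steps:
U(n) = -9 (U(n) = -3*3 = -9)
F = 27 (F = -9*(-6 + 3) = -9*(-3) = 27)
(O + F)*29 = (-6 + 27)*29 = 21*29 = 609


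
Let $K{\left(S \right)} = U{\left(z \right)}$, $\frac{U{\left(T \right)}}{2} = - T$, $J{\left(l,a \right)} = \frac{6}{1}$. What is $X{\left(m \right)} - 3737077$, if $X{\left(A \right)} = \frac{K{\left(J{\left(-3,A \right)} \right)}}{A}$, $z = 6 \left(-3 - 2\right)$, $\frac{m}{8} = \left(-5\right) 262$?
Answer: $- \frac{1958228351}{524} \approx -3.7371 \cdot 10^{6}$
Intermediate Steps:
$m = -10480$ ($m = 8 \left(\left(-5\right) 262\right) = 8 \left(-1310\right) = -10480$)
$z = -30$ ($z = 6 \left(-5\right) = -30$)
$J{\left(l,a \right)} = 6$ ($J{\left(l,a \right)} = 6 \cdot 1 = 6$)
$U{\left(T \right)} = - 2 T$ ($U{\left(T \right)} = 2 \left(- T\right) = - 2 T$)
$K{\left(S \right)} = 60$ ($K{\left(S \right)} = \left(-2\right) \left(-30\right) = 60$)
$X{\left(A \right)} = \frac{60}{A}$
$X{\left(m \right)} - 3737077 = \frac{60}{-10480} - 3737077 = 60 \left(- \frac{1}{10480}\right) - 3737077 = - \frac{3}{524} - 3737077 = - \frac{1958228351}{524}$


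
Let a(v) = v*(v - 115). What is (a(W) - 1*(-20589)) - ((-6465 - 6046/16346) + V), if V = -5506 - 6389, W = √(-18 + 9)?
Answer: 318259643/8173 - 345*I ≈ 38940.0 - 345.0*I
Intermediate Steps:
W = 3*I (W = √(-9) = 3*I ≈ 3.0*I)
a(v) = v*(-115 + v)
V = -11895
(a(W) - 1*(-20589)) - ((-6465 - 6046/16346) + V) = ((3*I)*(-115 + 3*I) - 1*(-20589)) - ((-6465 - 6046/16346) - 11895) = (3*I*(-115 + 3*I) + 20589) - ((-6465 - 6046*1/16346) - 11895) = (20589 + 3*I*(-115 + 3*I)) - ((-6465 - 3023/8173) - 11895) = (20589 + 3*I*(-115 + 3*I)) - (-52841468/8173 - 11895) = (20589 + 3*I*(-115 + 3*I)) - 1*(-150059303/8173) = (20589 + 3*I*(-115 + 3*I)) + 150059303/8173 = 318333200/8173 + 3*I*(-115 + 3*I)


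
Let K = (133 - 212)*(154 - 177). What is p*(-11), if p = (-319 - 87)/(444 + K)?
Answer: 638/323 ≈ 1.9752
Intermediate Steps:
K = 1817 (K = -79*(-23) = 1817)
p = -58/323 (p = (-319 - 87)/(444 + 1817) = -406/2261 = -406*1/2261 = -58/323 ≈ -0.17957)
p*(-11) = -58/323*(-11) = 638/323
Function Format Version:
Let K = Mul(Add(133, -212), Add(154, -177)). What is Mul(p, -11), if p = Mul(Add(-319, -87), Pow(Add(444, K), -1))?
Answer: Rational(638, 323) ≈ 1.9752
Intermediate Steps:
K = 1817 (K = Mul(-79, -23) = 1817)
p = Rational(-58, 323) (p = Mul(Add(-319, -87), Pow(Add(444, 1817), -1)) = Mul(-406, Pow(2261, -1)) = Mul(-406, Rational(1, 2261)) = Rational(-58, 323) ≈ -0.17957)
Mul(p, -11) = Mul(Rational(-58, 323), -11) = Rational(638, 323)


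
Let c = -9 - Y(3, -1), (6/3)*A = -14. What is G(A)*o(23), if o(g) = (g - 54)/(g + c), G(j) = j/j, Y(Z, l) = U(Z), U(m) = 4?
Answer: -31/10 ≈ -3.1000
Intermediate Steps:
A = -7 (A = (½)*(-14) = -7)
Y(Z, l) = 4
c = -13 (c = -9 - 1*4 = -9 - 4 = -13)
G(j) = 1
o(g) = (-54 + g)/(-13 + g) (o(g) = (g - 54)/(g - 13) = (-54 + g)/(-13 + g))
G(A)*o(23) = 1*((-54 + 23)/(-13 + 23)) = 1*(-31/10) = -31/10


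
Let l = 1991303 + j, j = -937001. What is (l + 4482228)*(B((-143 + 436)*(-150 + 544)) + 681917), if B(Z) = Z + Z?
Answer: 5053750120530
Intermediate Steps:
B(Z) = 2*Z
l = 1054302 (l = 1991303 - 937001 = 1054302)
(l + 4482228)*(B((-143 + 436)*(-150 + 544)) + 681917) = (1054302 + 4482228)*(2*((-143 + 436)*(-150 + 544)) + 681917) = 5536530*(2*(293*394) + 681917) = 5536530*(2*115442 + 681917) = 5536530*(230884 + 681917) = 5536530*912801 = 5053750120530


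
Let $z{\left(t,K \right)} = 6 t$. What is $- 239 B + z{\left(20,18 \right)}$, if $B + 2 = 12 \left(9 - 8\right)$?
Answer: $-2270$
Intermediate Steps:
$B = 10$ ($B = -2 + 12 \left(9 - 8\right) = -2 + 12 \cdot 1 = -2 + 12 = 10$)
$- 239 B + z{\left(20,18 \right)} = \left(-239\right) 10 + 6 \cdot 20 = -2390 + 120 = -2270$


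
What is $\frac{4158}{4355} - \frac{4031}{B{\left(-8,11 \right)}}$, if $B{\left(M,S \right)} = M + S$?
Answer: $- \frac{17542531}{13065} \approx -1342.7$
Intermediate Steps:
$\frac{4158}{4355} - \frac{4031}{B{\left(-8,11 \right)}} = \frac{4158}{4355} - \frac{4031}{-8 + 11} = 4158 \cdot \frac{1}{4355} - \frac{4031}{3} = \frac{4158}{4355} - \frac{4031}{3} = - \frac{17542531}{13065}$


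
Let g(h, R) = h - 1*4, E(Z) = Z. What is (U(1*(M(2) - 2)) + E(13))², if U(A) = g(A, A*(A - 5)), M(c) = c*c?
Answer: 121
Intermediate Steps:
M(c) = c²
g(h, R) = -4 + h (g(h, R) = h - 4 = -4 + h)
U(A) = -4 + A
(U(1*(M(2) - 2)) + E(13))² = ((-4 + 1*(2² - 2)) + 13)² = ((-4 + 1*(4 - 2)) + 13)² = ((-4 + 1*2) + 13)² = ((-4 + 2) + 13)² = (-2 + 13)² = 11² = 121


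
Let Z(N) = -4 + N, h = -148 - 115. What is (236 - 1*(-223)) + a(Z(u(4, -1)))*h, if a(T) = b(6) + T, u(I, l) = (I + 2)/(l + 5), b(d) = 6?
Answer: -923/2 ≈ -461.50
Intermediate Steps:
h = -263
u(I, l) = (2 + I)/(5 + l)
a(T) = 6 + T
(236 - 1*(-223)) + a(Z(u(4, -1)))*h = (236 - 1*(-223)) + (6 + (-4 + (2 + 4)/(5 - 1)))*(-263) = (236 + 223) + (6 + (-4 + 6/4))*(-263) = 459 + (6 + (-4 + (¼)*6))*(-263) = 459 + (6 + (-4 + 3/2))*(-263) = 459 + (6 - 5/2)*(-263) = 459 + (7/2)*(-263) = 459 - 1841/2 = -923/2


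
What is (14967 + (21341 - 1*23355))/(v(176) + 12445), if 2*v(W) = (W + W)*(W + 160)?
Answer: 12953/71581 ≈ 0.18096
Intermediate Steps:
v(W) = W*(160 + W) (v(W) = ((W + W)*(W + 160))/2 = ((2*W)*(160 + W))/2 = (2*W*(160 + W))/2 = W*(160 + W))
(14967 + (21341 - 1*23355))/(v(176) + 12445) = (14967 + (21341 - 1*23355))/(176*(160 + 176) + 12445) = (14967 + (21341 - 23355))/(176*336 + 12445) = (14967 - 2014)/(59136 + 12445) = 12953/71581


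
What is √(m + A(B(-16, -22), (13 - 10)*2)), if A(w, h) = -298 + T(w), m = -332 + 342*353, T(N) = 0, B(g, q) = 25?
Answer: 12*√834 ≈ 346.55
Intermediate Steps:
m = 120394 (m = -332 + 120726 = 120394)
A(w, h) = -298 (A(w, h) = -298 + 0 = -298)
√(m + A(B(-16, -22), (13 - 10)*2)) = √(120394 - 298) = √120096 = 12*√834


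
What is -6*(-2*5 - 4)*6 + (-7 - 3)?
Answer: 494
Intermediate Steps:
-6*(-2*5 - 4)*6 + (-7 - 3) = -6*(-10 - 4)*6 - 10 = -(-84)*6 - 10 = -6*(-84) - 10 = 504 - 10 = 494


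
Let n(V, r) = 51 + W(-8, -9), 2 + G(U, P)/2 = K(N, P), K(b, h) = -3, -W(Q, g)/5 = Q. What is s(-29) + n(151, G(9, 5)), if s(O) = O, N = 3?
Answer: 62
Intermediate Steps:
W(Q, g) = -5*Q
G(U, P) = -10 (G(U, P) = -4 + 2*(-3) = -4 - 6 = -10)
n(V, r) = 91 (n(V, r) = 51 - 5*(-8) = 51 + 40 = 91)
s(-29) + n(151, G(9, 5)) = -29 + 91 = 62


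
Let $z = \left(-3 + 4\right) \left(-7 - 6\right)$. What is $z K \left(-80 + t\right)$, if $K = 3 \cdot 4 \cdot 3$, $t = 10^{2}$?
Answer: $-9360$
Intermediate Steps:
$z = -13$ ($z = 1 \left(-13\right) = -13$)
$t = 100$
$K = 36$ ($K = 12 \cdot 3 = 36$)
$z K \left(-80 + t\right) = - 13 \cdot 36 \left(-80 + 100\right) = - 13 \cdot 36 \cdot 20 = \left(-13\right) 720 = -9360$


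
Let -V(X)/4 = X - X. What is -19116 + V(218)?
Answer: -19116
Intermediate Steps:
V(X) = 0 (V(X) = -4*(X - X) = -4*0 = 0)
-19116 + V(218) = -19116 + 0 = -19116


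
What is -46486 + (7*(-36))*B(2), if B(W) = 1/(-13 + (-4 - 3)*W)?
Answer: -139430/3 ≈ -46477.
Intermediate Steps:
B(W) = 1/(-13 - 7*W)
-46486 + (7*(-36))*B(2) = -46486 + (7*(-36))*(-1/(13 + 7*2)) = -46486 - (-252)/(13 + 14) = -46486 - (-252)/27 = -46486 - 252*(-1/27) = -46486 + 28/3 = -139430/3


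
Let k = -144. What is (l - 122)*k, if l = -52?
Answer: 25056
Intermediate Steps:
(l - 122)*k = (-52 - 122)*(-144) = -174*(-144) = 25056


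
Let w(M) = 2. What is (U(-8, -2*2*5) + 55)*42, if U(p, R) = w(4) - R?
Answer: 3234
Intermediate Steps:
U(p, R) = 2 - R
(U(-8, -2*2*5) + 55)*42 = ((2 - (-2*2)*5) + 55)*42 = ((2 - (-4)*5) + 55)*42 = ((2 - 1*(-20)) + 55)*42 = ((2 + 20) + 55)*42 = (22 + 55)*42 = 77*42 = 3234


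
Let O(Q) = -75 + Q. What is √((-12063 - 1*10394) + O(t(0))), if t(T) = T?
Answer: 2*I*√5633 ≈ 150.11*I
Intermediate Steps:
√((-12063 - 1*10394) + O(t(0))) = √((-12063 - 1*10394) + (-75 + 0)) = √((-12063 - 10394) - 75) = √(-22457 - 75) = √(-22532) = 2*I*√5633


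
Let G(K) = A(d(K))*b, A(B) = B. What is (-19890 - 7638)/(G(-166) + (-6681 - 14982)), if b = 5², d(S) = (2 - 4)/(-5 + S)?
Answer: 4707288/3704323 ≈ 1.2708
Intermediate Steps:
d(S) = -2/(-5 + S)
b = 25
G(K) = -50/(-5 + K) (G(K) = -2/(-5 + K)*25 = -50/(-5 + K))
(-19890 - 7638)/(G(-166) + (-6681 - 14982)) = (-19890 - 7638)/(-50/(-5 - 166) + (-6681 - 14982)) = -27528/(-50/(-171) - 21663) = -27528/(-50*(-1/171) - 21663) = -27528/(50/171 - 21663) = -27528/(-3704323/171) = -27528*(-171/3704323) = 4707288/3704323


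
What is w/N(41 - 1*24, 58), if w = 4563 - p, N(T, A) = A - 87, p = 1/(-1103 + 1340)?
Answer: -1081430/6873 ≈ -157.34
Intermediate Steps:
p = 1/237 ≈ 0.0042194
N(T, A) = -87 + A
w = 1081430/237 (w = 4563 - 1*1/237 = 4563 - 1/237 = 1081430/237 ≈ 4563.0)
w/N(41 - 1*24, 58) = 1081430/(237*(-87 + 58)) = (1081430/237)/(-29) = (1081430/237)*(-1/29) = -1081430/6873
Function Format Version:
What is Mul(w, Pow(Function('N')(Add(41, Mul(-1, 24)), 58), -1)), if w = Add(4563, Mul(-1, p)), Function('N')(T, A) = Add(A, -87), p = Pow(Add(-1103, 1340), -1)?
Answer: Rational(-1081430, 6873) ≈ -157.34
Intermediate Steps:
p = Rational(1, 237) (p = Pow(237, -1) = Rational(1, 237) ≈ 0.0042194)
Function('N')(T, A) = Add(-87, A)
w = Rational(1081430, 237) (w = Add(4563, Mul(-1, Rational(1, 237))) = Add(4563, Rational(-1, 237)) = Rational(1081430, 237) ≈ 4563.0)
Mul(w, Pow(Function('N')(Add(41, Mul(-1, 24)), 58), -1)) = Mul(Rational(1081430, 237), Pow(Add(-87, 58), -1)) = Mul(Rational(1081430, 237), Pow(-29, -1)) = Mul(Rational(1081430, 237), Rational(-1, 29)) = Rational(-1081430, 6873)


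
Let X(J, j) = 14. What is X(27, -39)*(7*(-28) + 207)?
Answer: 154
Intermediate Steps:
X(27, -39)*(7*(-28) + 207) = 14*(7*(-28) + 207) = 14*(-196 + 207) = 14*11 = 154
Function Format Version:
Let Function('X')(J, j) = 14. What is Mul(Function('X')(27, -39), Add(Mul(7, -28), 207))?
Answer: 154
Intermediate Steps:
Mul(Function('X')(27, -39), Add(Mul(7, -28), 207)) = Mul(14, Add(Mul(7, -28), 207)) = Mul(14, Add(-196, 207)) = Mul(14, 11) = 154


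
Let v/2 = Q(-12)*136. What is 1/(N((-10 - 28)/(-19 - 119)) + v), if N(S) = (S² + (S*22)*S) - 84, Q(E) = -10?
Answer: -207/580067 ≈ -0.00035686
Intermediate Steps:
N(S) = -84 + 23*S² (N(S) = (S² + (22*S)*S) - 84 = (S² + 22*S²) - 84 = 23*S² - 84 = -84 + 23*S²)
v = -2720 (v = 2*(-10*136) = 2*(-1360) = -2720)
1/(N((-10 - 28)/(-19 - 119)) + v) = 1/((-84 + 23*((-10 - 28)/(-19 - 119))²) - 2720) = 1/((-84 + 23*(-38/(-138))²) - 2720) = 1/((-84 + 23*(-38*(-1/138))²) - 2720) = 1/((-84 + 23*(19/69)²) - 2720) = 1/((-84 + 23*(361/4761)) - 2720) = 1/((-84 + 361/207) - 2720) = 1/(-17027/207 - 2720) = 1/(-580067/207) = -207/580067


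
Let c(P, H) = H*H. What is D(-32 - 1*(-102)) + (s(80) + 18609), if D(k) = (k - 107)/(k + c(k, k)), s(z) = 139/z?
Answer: 739962627/39760 ≈ 18611.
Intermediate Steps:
c(P, H) = H²
D(k) = (-107 + k)/(k + k²) (D(k) = (k - 107)/(k + k²) = (-107 + k)/(k + k²))
D(-32 - 1*(-102)) + (s(80) + 18609) = (-107 + (-32 - 1*(-102)))/((-32 - 1*(-102))*(1 + (-32 - 1*(-102)))) + (139/80 + 18609) = (-107 + (-32 + 102))/((-32 + 102)*(1 + (-32 + 102))) + (139*(1/80) + 18609) = (-107 + 70)/(70*(1 + 70)) + (139/80 + 18609) = (1/70)*(-37)/71 + 1488859/80 = (1/70)*(1/71)*(-37) + 1488859/80 = -37/4970 + 1488859/80 = 739962627/39760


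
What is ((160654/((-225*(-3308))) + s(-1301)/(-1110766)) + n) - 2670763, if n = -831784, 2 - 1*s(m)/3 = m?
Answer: -361963313440282042/103342891725 ≈ -3.5025e+6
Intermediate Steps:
s(m) = 6 - 3*m
((160654/((-225*(-3308))) + s(-1301)/(-1110766)) + n) - 2670763 = ((160654/((-225*(-3308))) + (6 - 3*(-1301))/(-1110766)) - 831784) - 2670763 = ((160654/744300 + (6 + 3903)*(-1/1110766)) - 831784) - 2670763 = ((160654*(1/744300) + 3909*(-1/1110766)) - 831784) - 2670763 = ((80327/372150 - 3909/1110766) - 831784) - 2670763 = (21942441533/103342891725 - 831784) - 2670763 = -85958941908145867/103342891725 - 2670763 = -361963313440282042/103342891725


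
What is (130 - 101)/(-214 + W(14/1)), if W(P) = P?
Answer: -29/200 ≈ -0.14500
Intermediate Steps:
(130 - 101)/(-214 + W(14/1)) = (130 - 101)/(-214 + 14/1) = 29/(-214 + 14*1) = 29/(-214 + 14) = 29/(-200) = 29*(-1/200) = -29/200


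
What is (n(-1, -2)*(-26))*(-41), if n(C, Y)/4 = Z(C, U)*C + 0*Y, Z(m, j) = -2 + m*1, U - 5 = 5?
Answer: 12792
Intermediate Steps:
U = 10 (U = 5 + 5 = 10)
Z(m, j) = -2 + m
n(C, Y) = 4*C*(-2 + C) (n(C, Y) = 4*((-2 + C)*C + 0*Y) = 4*(C*(-2 + C) + 0) = 4*(C*(-2 + C)) = 4*C*(-2 + C))
(n(-1, -2)*(-26))*(-41) = ((4*(-1)*(-2 - 1))*(-26))*(-41) = ((4*(-1)*(-3))*(-26))*(-41) = (12*(-26))*(-41) = -312*(-41) = 12792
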